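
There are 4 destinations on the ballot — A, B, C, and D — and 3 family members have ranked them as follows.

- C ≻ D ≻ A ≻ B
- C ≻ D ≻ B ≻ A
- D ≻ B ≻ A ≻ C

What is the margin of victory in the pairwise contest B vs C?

Ballots ranking B above C: 1.
Ballots ranking C above B: 2.
C wins 2–1, a margin of 1.

1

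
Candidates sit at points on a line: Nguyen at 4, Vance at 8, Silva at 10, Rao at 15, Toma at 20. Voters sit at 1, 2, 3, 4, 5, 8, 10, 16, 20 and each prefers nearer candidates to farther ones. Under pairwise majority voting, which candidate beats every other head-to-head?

Nguyen

With single-peaked preferences on a line, the Condorcet winner is the candidate closest to the median voter.
The median voter (position 5) is closest to Nguyen at 4.
Check: Nguyen vs Vance — voters closer to Nguyen: 5 of 9.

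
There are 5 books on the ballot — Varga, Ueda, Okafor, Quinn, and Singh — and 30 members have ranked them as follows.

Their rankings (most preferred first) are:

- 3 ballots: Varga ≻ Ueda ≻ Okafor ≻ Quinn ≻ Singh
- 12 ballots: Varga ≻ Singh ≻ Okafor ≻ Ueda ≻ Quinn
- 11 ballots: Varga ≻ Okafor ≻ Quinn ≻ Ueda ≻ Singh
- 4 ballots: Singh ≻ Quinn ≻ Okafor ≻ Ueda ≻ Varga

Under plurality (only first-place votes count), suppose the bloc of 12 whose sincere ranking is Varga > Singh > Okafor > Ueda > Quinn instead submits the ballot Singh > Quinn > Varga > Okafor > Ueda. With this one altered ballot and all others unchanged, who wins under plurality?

First-place totals with the altered ballot: Varga 14, Ueda 0, Okafor 0, Quinn 0, Singh 16.
The switch changes the winner from Varga to Singh.

Singh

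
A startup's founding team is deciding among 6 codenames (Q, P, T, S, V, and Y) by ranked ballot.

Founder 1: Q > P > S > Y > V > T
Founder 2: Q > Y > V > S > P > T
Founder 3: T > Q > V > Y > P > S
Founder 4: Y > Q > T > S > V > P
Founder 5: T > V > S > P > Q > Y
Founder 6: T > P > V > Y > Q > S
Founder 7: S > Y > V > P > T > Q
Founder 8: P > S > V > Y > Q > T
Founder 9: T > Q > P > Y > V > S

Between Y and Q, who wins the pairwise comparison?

Ballots ranking Y above Q: 4.
Ballots ranking Q above Y: 5.
Q wins the head-to-head, 5–4.

Q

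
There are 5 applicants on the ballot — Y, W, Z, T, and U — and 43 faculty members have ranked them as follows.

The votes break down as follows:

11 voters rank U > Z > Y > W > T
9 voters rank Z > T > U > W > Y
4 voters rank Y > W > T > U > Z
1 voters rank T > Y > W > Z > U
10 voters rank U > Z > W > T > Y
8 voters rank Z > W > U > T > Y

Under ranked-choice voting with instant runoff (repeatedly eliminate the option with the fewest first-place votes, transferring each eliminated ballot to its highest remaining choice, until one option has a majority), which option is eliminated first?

W

Round 1: U 21, Z 17, Y 4, T 1, W 0. W has the fewest and is eliminated.
Round 2: U 21, Z 17, Y 4, T 1. T has the fewest and is eliminated.
Round 3: U 21, Z 17, Y 5. Y has the fewest and is eliminated.
Round 4: U 25, Z 18. U has a majority.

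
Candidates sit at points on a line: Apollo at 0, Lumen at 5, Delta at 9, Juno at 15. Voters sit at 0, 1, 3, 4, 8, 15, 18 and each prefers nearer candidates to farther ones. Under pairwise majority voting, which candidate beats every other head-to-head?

Lumen

With single-peaked preferences on a line, the Condorcet winner is the candidate closest to the median voter.
The median voter (position 4) is closest to Lumen at 5.
Check: Lumen vs Juno — voters closer to Lumen: 5 of 7.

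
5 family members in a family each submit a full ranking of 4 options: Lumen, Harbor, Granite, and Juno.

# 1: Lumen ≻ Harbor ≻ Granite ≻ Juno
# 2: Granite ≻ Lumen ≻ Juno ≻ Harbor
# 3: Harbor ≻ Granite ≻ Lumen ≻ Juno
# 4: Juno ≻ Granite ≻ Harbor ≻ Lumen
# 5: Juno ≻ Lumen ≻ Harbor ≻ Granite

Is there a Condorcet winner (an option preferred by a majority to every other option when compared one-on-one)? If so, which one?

No Condorcet winner

Head-to-head results (5 voters total):
Lumen vs Harbor: Lumen wins 3–2.
Lumen vs Granite: Granite wins 3–2.
Lumen vs Juno: Lumen wins 3–2.
Harbor vs Granite: Harbor wins 3–2.
Harbor vs Juno: Juno wins 3–2.
Granite vs Juno: Granite wins 3–2.
No candidate beats all others: Lumen beats Harbor beats Granite beats Lumen, a majority cycle.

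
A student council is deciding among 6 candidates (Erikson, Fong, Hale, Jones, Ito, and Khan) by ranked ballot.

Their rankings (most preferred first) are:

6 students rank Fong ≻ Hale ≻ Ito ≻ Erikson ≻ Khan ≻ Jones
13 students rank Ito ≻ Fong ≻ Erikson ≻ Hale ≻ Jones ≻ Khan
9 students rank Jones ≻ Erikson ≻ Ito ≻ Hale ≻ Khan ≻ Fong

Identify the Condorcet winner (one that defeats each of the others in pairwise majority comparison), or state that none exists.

Ito

Head-to-head results (28 voters total):
Erikson vs Fong: Fong wins 19–9.
Erikson vs Hale: Erikson wins 22–6.
Erikson vs Jones: Erikson wins 19–9.
Erikson vs Ito: Ito wins 19–9.
Erikson vs Khan: Erikson wins 28–0.
Fong vs Hale: Fong wins 19–9.
Fong vs Jones: Fong wins 19–9.
Fong vs Ito: Ito wins 22–6.
Fong vs Khan: Fong wins 19–9.
Hale vs Jones: Hale wins 19–9.
Hale vs Ito: Ito wins 22–6.
Hale vs Khan: Hale wins 28–0.
Jones vs Ito: Ito wins 19–9.
Jones vs Khan: Jones wins 22–6.
Ito vs Khan: Ito wins 28–0.
Ito beats each rival — Erikson (19–9), Fong (22–6), Hale (22–6), Jones (19–9), Khan (28–0) — so Ito is the Condorcet winner.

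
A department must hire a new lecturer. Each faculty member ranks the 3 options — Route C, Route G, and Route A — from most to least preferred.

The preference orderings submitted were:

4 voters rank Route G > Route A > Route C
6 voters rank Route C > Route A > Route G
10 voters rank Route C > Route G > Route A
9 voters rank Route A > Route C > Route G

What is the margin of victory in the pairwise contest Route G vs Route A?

1

Ballots ranking Route G above Route A: 4+10 = 14.
Ballots ranking Route A above Route G: 6+9 = 15.
Route A wins 15–14, a margin of 1.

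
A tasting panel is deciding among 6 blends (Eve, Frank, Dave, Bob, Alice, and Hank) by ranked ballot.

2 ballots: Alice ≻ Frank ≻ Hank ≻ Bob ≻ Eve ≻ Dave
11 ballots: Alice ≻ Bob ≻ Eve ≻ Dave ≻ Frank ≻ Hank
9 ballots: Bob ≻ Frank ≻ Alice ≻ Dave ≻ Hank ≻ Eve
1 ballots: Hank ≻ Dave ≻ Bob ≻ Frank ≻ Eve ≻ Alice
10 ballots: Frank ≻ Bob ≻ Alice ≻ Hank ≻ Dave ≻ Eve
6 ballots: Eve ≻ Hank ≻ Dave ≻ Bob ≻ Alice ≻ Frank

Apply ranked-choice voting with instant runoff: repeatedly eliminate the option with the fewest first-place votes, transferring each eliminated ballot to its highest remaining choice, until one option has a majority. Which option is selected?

Bob

Round 1: Alice 13, Frank 10, Bob 9, Eve 6, Hank 1, Dave 0. Dave has the fewest and is eliminated.
Round 2: Alice 13, Frank 10, Bob 9, Eve 6, Hank 1. Hank has the fewest and is eliminated.
Round 3: Alice 13, Frank 10, Bob 10, Eve 6. Eve has the fewest and is eliminated.
Round 4: Bob 16, Alice 13, Frank 10. Frank has the fewest and is eliminated.
Round 5: Bob 26, Alice 13. Bob has a majority.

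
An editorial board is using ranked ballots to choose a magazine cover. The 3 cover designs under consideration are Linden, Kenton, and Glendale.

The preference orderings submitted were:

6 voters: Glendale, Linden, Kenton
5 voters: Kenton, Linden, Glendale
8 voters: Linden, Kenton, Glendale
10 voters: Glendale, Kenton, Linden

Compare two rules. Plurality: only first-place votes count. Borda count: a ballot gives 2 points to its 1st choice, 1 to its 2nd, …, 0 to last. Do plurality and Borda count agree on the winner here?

Yes

Plurality first-place counts: Linden 8, Kenton 5, Glendale 16 → Glendale.
Borda totals: Linden 27, Kenton 28, Glendale 32 → Glendale.
The two rules agree on Glendale.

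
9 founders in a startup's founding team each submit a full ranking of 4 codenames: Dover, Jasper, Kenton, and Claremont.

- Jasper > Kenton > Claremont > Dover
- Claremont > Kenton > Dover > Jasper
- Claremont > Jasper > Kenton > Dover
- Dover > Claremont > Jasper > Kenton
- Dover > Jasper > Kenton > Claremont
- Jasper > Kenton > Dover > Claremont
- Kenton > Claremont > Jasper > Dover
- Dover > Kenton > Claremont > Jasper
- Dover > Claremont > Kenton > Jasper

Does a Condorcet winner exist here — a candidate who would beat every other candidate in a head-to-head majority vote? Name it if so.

No Condorcet winner

Head-to-head results (9 voters total):
Dover vs Jasper: Dover wins 5–4.
Dover vs Kenton: Kenton wins 5–4.
Dover vs Claremont: Dover wins 5–4.
Jasper vs Kenton: Jasper wins 5–4.
Jasper vs Claremont: Claremont wins 6–3.
Kenton vs Claremont: Kenton wins 5–4.
No candidate beats all others: Dover beats Jasper beats Kenton beats Dover, a majority cycle.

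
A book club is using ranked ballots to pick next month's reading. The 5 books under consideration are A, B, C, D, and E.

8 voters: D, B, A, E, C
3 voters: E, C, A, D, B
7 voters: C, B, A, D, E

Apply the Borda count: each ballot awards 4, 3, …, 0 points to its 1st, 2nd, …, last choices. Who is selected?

Borda scores:
  A: 8·2 + 3·2 + 7·2 = 36
  B: 8·3 + 3·0 + 7·3 = 45
  C: 8·0 + 3·3 + 7·4 = 37
  D: 8·4 + 3·1 + 7·1 = 42
  E: 8·1 + 3·4 + 7·0 = 20
B has the highest total.

B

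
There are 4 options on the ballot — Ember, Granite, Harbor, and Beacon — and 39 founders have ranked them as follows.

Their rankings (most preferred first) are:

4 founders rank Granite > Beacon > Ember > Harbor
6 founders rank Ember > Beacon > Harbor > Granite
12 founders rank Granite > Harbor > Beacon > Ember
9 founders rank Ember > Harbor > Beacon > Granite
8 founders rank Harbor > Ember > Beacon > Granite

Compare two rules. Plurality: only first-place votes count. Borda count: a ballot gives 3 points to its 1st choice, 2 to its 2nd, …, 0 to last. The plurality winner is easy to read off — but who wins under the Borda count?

Plurality first-place counts: Ember 15, Granite 16, Harbor 8, Beacon 0 → Granite.
Borda totals: Ember 65, Granite 48, Harbor 72, Beacon 49 → Harbor.

Harbor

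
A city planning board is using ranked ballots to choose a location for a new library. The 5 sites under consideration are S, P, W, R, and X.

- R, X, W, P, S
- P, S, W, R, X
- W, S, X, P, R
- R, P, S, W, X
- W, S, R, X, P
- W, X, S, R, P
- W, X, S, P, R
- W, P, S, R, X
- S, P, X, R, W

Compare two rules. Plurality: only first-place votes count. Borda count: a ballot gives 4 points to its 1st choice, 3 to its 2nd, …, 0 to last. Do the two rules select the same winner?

Plurality first-place counts: S 1, P 1, W 5, R 2, X 0 → W.
Borda totals: S 21, P 16, W 25, R 14, X 14 → W.
The two rules agree on W.

Yes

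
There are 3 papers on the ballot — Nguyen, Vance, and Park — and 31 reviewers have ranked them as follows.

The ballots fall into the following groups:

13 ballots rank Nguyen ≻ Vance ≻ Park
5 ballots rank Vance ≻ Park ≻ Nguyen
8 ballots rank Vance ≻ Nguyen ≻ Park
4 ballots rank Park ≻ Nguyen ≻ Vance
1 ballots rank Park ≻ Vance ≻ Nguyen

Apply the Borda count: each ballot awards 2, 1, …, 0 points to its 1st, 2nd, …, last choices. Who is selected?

Vance

Borda scores:
  Nguyen: 13·2 + 5·0 + 8·1 + 4·1 + 0 = 38
  Vance: 13·1 + 5·2 + 8·2 + 4·0 + 1 = 40
  Park: 13·0 + 5·1 + 8·0 + 4·2 + 2 = 15
Vance has the highest total.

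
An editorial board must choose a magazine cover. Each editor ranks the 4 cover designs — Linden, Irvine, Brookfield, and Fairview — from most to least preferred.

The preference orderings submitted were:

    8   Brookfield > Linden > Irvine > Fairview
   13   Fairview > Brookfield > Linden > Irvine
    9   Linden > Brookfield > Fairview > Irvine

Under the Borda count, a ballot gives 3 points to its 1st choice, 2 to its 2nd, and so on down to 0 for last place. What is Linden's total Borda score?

56

Borda scores:
  Linden: 8·2 + 13·1 + 9·3 = 56
  Irvine: 8·1 + 13·0 + 9·0 = 8
  Brookfield: 8·3 + 13·2 + 9·2 = 68
  Fairview: 8·0 + 13·3 + 9·1 = 48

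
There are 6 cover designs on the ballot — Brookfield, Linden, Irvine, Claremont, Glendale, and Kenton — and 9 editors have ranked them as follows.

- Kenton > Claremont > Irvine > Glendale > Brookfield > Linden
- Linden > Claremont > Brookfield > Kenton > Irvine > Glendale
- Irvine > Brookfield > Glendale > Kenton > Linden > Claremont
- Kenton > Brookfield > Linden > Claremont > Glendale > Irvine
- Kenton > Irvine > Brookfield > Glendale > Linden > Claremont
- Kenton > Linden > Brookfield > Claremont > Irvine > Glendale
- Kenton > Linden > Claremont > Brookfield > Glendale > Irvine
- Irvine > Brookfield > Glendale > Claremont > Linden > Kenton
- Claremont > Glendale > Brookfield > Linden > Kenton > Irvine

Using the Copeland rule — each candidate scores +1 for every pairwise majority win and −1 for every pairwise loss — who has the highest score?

Kenton

Pairwise results:
  Brookfield vs Linden: Brookfield wins 6–3.
  Brookfield vs Irvine: Brookfield wins 5–4.
  Brookfield vs Claremont: Brookfield wins 5–4.
  Brookfield vs Glendale: Brookfield wins 7–2.
  Brookfield vs Kenton: Kenton wins 5–4.
  Linden vs Irvine: Linden wins 5–4.
  Linden vs Claremont: Linden wins 6–3.
  Linden vs Glendale: Glendale wins 5–4.
  Linden vs Kenton: Kenton wins 6–3.
  Irvine vs Claremont: Claremont wins 6–3.
  Irvine vs Glendale: Irvine wins 6–3.
  Irvine vs Kenton: Kenton wins 7–2.
  Claremont vs Glendale: Claremont wins 6–3.
  Claremont vs Kenton: Kenton wins 6–3.
  Glendale vs Kenton: Kenton wins 6–3.
Copeland scores (wins − losses):
  Brookfield: 4 − 1 = 3
  Linden: 2 − 3 = -1
  Irvine: 1 − 4 = -3
  Claremont: 2 − 3 = -1
  Glendale: 1 − 4 = -3
  Kenton: 5 − 0 = 5
Kenton has the best Copeland score.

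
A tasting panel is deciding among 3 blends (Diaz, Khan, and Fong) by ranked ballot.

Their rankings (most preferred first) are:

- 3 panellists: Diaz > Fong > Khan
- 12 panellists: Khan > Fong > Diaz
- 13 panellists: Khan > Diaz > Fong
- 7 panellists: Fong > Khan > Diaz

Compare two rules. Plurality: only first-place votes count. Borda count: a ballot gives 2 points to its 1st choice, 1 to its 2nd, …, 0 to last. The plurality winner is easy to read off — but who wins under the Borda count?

Plurality first-place counts: Diaz 3, Khan 25, Fong 7 → Khan.
Borda totals: Diaz 19, Khan 57, Fong 29 → Khan.

Khan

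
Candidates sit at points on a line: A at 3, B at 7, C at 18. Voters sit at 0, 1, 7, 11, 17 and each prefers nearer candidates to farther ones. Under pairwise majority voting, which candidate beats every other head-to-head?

With single-peaked preferences on a line, the Condorcet winner is the candidate closest to the median voter.
The median voter (position 7) is closest to B at 7.
Check: B vs A — voters closer to B: 3 of 5.

B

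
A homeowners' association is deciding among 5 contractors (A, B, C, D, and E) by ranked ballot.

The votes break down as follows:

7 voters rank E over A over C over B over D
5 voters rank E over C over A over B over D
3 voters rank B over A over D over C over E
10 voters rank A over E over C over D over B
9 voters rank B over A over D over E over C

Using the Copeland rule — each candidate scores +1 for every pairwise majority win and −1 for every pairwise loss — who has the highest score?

A

Pairwise results:
  A vs B: A wins 22–12.
  A vs C: A wins 29–5.
  A vs D: A wins 34–0.
  A vs E: A wins 22–12.
  B vs C: C wins 22–12.
  B vs D: B wins 24–10.
  B vs E: E wins 22–12.
  C vs D: C wins 22–12.
  C vs E: E wins 31–3.
  D vs E: E wins 22–12.
Copeland scores (wins − losses):
  A: 4 − 0 = 4
  B: 1 − 3 = -2
  C: 2 − 2 = 0
  D: 0 − 4 = -4
  E: 3 − 1 = 2
A has the best Copeland score.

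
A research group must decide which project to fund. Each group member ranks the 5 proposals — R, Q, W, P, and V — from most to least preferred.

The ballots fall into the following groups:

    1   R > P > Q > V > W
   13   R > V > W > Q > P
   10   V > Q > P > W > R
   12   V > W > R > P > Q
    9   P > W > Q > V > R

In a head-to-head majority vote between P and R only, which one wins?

Ballots ranking P above R: 10+9 = 19.
Ballots ranking R above P: 1+13+12 = 26.
R wins the head-to-head, 26–19.

R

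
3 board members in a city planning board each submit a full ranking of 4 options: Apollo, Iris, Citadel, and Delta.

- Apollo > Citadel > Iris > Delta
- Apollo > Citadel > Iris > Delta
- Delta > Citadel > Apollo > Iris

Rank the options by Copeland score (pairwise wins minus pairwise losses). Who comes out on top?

Pairwise results:
  Apollo vs Iris: Apollo wins 3–0.
  Apollo vs Citadel: Apollo wins 2–1.
  Apollo vs Delta: Apollo wins 2–1.
  Iris vs Citadel: Citadel wins 3–0.
  Iris vs Delta: Iris wins 2–1.
  Citadel vs Delta: Citadel wins 2–1.
Copeland scores (wins − losses):
  Apollo: 3 − 0 = 3
  Iris: 1 − 2 = -1
  Citadel: 2 − 1 = 1
  Delta: 0 − 3 = -3
Apollo has the best Copeland score.

Apollo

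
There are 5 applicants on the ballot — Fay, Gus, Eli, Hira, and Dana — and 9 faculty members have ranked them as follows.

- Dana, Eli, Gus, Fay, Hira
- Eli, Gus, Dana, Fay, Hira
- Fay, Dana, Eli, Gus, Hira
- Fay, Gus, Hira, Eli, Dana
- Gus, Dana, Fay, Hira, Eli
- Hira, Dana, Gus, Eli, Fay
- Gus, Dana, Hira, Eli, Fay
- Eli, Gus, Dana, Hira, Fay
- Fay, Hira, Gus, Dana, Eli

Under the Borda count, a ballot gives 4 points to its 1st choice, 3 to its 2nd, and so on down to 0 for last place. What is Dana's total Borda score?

Borda scores:
  Fay: 1 + 1 + 4 + 4 + 2 + 0 + 0 + 0 + 4 = 16
  Gus: 2 + 3 + 1 + 3 + 4 + 2 + 4 + 3 + 2 = 24
  Eli: 3 + 4 + 2 + 1 + 0 + 1 + 1 + 4 + 0 = 16
  Hira: 0 + 0 + 0 + 2 + 1 + 4 + 2 + 1 + 3 = 13
  Dana: 4 + 2 + 3 + 0 + 3 + 3 + 3 + 2 + 1 = 21

21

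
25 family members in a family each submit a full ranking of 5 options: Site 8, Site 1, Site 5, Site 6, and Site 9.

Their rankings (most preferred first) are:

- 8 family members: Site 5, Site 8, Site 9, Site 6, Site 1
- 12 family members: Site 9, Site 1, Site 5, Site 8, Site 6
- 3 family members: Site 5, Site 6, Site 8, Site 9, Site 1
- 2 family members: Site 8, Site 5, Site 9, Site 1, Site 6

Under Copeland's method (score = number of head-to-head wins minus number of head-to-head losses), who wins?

Pairwise results:
  Site 8 vs Site 1: Site 8 wins 13–12.
  Site 8 vs Site 5: Site 5 wins 23–2.
  Site 8 vs Site 6: Site 8 wins 22–3.
  Site 8 vs Site 9: Site 8 wins 13–12.
  Site 1 vs Site 5: Site 5 wins 13–12.
  Site 1 vs Site 6: Site 1 wins 14–11.
  Site 1 vs Site 9: Site 9 wins 25–0.
  Site 5 vs Site 6: Site 5 wins 25–0.
  Site 5 vs Site 9: Site 5 wins 13–12.
  Site 6 vs Site 9: Site 9 wins 22–3.
Copeland scores (wins − losses):
  Site 8: 3 − 1 = 2
  Site 1: 1 − 3 = -2
  Site 5: 4 − 0 = 4
  Site 6: 0 − 4 = -4
  Site 9: 2 − 2 = 0
Site 5 has the best Copeland score.

Site 5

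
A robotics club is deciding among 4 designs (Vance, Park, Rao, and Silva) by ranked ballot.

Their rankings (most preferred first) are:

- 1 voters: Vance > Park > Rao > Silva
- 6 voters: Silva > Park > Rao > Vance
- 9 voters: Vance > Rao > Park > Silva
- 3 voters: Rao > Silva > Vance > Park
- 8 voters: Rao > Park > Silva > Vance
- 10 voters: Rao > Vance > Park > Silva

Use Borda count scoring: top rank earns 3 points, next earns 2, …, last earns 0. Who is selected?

Rao

Borda scores:
  Vance: 3 + 6·0 + 9·3 + 3·1 + 8·0 + 10·2 = 53
  Park: 2 + 6·2 + 9·1 + 3·0 + 8·2 + 10·1 = 49
  Rao: 1 + 6·1 + 9·2 + 3·3 + 8·3 + 10·3 = 88
  Silva: 0 + 6·3 + 9·0 + 3·2 + 8·1 + 10·0 = 32
Rao has the highest total.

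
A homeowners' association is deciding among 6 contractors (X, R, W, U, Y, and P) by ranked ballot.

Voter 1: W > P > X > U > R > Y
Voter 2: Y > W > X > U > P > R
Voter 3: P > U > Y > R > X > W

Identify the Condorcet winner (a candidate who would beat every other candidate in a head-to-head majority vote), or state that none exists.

Head-to-head results (3 voters total):
X vs R: X wins 2–1.
X vs W: W wins 2–1.
X vs U: X wins 2–1.
X vs Y: Y wins 2–1.
X vs P: P wins 2–1.
R vs W: W wins 2–1.
R vs U: U wins 3–0.
R vs Y: Y wins 2–1.
R vs P: P wins 3–0.
W vs U: W wins 2–1.
W vs Y: Y wins 2–1.
W vs P: W wins 2–1.
U vs Y: U wins 2–1.
U vs P: P wins 2–1.
Y vs P: P wins 2–1.
No candidate beats all others: X beats U beats Y beats X, a majority cycle.

There is no Condorcet winner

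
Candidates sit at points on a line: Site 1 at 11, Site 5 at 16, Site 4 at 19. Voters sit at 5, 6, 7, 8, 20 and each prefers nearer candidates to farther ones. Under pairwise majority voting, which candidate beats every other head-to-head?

Site 1

With single-peaked preferences on a line, the Condorcet winner is the candidate closest to the median voter.
The median voter (position 7) is closest to Site 1 at 11.
Check: Site 1 vs Site 4 — voters closer to Site 1: 4 of 5.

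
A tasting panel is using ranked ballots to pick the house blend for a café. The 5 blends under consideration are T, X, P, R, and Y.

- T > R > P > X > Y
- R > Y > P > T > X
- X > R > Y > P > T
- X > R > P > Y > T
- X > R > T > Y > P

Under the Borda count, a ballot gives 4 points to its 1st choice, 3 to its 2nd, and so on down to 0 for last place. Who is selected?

R

Borda scores:
  T: 4 + 1 + 0 + 0 + 2 = 7
  X: 1 + 0 + 4 + 4 + 4 = 13
  P: 2 + 2 + 1 + 2 + 0 = 7
  R: 3 + 4 + 3 + 3 + 3 = 16
  Y: 0 + 3 + 2 + 1 + 1 = 7
R has the highest total.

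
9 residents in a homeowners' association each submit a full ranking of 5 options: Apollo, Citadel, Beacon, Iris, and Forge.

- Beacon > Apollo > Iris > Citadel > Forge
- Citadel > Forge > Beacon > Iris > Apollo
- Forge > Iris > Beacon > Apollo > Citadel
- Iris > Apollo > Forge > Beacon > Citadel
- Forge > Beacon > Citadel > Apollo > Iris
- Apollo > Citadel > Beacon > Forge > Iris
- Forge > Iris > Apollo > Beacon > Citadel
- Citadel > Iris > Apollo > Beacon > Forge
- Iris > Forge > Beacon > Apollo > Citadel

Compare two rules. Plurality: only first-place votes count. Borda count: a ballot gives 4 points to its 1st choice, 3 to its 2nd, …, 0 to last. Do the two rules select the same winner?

Plurality first-place counts: Apollo 1, Citadel 2, Beacon 1, Iris 2, Forge 3 → Forge.
Borda totals: Apollo 17, Citadel 14, Beacon 18, Iris 20, Forge 21 → Forge.
The two rules agree on Forge.

Yes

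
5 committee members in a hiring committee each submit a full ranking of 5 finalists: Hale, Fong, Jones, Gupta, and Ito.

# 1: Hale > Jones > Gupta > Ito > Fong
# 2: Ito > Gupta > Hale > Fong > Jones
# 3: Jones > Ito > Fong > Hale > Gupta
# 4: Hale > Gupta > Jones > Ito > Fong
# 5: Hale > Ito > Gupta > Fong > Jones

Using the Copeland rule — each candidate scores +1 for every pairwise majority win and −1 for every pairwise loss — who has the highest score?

Hale

Pairwise results:
  Hale vs Fong: Hale wins 4–1.
  Hale vs Jones: Hale wins 4–1.
  Hale vs Gupta: Hale wins 4–1.
  Hale vs Ito: Hale wins 3–2.
  Fong vs Jones: Jones wins 3–2.
  Fong vs Gupta: Gupta wins 4–1.
  Fong vs Ito: Ito wins 5–0.
  Jones vs Gupta: Gupta wins 3–2.
  Jones vs Ito: Jones wins 3–2.
  Gupta vs Ito: Ito wins 3–2.
Copeland scores (wins − losses):
  Hale: 4 − 0 = 4
  Fong: 0 − 4 = -4
  Jones: 2 − 2 = 0
  Gupta: 2 − 2 = 0
  Ito: 2 − 2 = 0
Hale has the best Copeland score.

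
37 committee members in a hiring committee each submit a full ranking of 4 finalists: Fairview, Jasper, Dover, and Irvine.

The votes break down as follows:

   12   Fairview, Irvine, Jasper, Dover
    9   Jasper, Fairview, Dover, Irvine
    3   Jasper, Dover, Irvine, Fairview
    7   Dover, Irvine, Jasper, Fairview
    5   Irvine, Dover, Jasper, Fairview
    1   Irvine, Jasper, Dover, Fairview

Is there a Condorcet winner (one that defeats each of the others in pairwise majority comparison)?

Head-to-head results (37 voters total):
Fairview vs Jasper: Jasper wins 25–12.
Fairview vs Dover: Fairview wins 21–16.
Fairview vs Irvine: Fairview wins 21–16.
Jasper vs Dover: Jasper wins 25–12.
Jasper vs Irvine: Irvine wins 25–12.
Dover vs Irvine: Dover wins 19–18.
No candidate beats all others: Fairview beats Irvine beats Jasper beats Fairview, a majority cycle.

No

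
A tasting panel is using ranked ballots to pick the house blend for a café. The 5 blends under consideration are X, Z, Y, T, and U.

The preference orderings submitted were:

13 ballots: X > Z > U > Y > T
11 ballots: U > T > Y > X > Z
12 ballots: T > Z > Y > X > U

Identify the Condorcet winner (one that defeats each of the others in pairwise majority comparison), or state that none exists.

No Condorcet winner

Head-to-head results (36 voters total):
X vs Z: X wins 24–12.
X vs Y: Y wins 23–13.
X vs T: T wins 23–13.
X vs U: X wins 25–11.
Z vs Y: Z wins 25–11.
Z vs T: T wins 23–13.
Z vs U: Z wins 25–11.
Y vs T: T wins 23–13.
Y vs U: U wins 24–12.
T vs U: U wins 24–12.
No candidate beats all others: X beats Z beats Y beats X, a majority cycle.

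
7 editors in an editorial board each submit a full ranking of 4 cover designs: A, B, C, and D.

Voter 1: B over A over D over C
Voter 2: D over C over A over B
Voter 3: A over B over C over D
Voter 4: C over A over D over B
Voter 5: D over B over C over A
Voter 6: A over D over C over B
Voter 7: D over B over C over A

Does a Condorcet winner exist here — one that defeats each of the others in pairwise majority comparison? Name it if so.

Head-to-head results (7 voters total):
A vs B: A wins 4–3.
A vs C: C wins 4–3.
A vs D: A wins 4–3.
B vs C: B wins 4–3.
B vs D: D wins 5–2.
C vs D: D wins 5–2.
No candidate beats all others: A beats B beats C beats A, a majority cycle.

There is no Condorcet winner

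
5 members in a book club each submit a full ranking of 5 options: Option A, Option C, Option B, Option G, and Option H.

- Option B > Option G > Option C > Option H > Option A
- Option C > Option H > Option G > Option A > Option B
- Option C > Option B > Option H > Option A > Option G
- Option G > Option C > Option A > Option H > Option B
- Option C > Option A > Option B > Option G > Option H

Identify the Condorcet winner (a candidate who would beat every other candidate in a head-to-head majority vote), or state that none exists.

Head-to-head results (5 voters total):
Option A vs Option C: Option C wins 5–0.
Option A vs Option B: Option A wins 3–2.
Option A vs Option G: Option G wins 3–2.
Option A vs Option H: Option H wins 3–2.
Option C vs Option B: Option C wins 4–1.
Option C vs Option G: Option C wins 3–2.
Option C vs Option H: Option C wins 5–0.
Option B vs Option G: Option B wins 3–2.
Option B vs Option H: Option B wins 3–2.
Option G vs Option H: Option G wins 3–2.
Option C beats each rival — Option A (5–0), Option B (4–1), Option G (3–2), Option H (5–0) — so Option C is the Condorcet winner.

Option C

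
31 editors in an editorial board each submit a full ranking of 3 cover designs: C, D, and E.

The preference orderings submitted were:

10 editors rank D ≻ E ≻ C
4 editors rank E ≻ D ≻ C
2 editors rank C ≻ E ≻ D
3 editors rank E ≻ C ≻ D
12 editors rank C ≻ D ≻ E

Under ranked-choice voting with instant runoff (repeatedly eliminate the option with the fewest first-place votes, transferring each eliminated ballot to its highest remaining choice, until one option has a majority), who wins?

Round 1: C 14, D 10, E 7. E has the fewest and is eliminated.
Round 2: C 17, D 14. C has a majority.

C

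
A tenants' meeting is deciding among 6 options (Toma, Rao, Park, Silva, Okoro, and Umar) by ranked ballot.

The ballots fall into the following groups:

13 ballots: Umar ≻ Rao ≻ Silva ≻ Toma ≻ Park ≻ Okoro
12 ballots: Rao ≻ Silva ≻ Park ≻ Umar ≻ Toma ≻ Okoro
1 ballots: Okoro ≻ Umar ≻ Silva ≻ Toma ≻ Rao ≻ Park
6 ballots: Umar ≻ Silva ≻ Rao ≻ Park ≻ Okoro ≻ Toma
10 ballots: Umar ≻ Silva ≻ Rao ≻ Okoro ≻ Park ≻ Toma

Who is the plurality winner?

First-place vote totals:
  Toma: 0
  Rao: 12
  Park: 0
  Silva: 0
  Okoro: 1
  Umar: 29
Umar has the most first-place votes.

Umar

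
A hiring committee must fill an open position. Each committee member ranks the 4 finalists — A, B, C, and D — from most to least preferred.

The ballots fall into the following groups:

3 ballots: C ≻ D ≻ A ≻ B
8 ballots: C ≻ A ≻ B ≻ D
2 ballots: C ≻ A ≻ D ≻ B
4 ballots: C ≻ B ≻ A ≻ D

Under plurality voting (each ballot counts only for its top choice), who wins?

C

First-place vote totals:
  A: 0
  B: 0
  C: 17
  D: 0
C has the most first-place votes.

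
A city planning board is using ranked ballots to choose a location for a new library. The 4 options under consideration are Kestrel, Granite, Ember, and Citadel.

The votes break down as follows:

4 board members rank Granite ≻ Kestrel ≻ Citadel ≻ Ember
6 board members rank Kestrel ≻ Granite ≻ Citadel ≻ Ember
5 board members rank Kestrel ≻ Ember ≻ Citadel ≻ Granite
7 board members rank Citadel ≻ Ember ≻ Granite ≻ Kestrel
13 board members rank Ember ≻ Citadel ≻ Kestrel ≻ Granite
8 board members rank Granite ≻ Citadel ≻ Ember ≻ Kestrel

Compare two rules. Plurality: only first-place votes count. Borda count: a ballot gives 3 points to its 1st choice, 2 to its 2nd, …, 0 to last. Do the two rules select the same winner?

No

Plurality first-place counts: Kestrel 11, Granite 12, Ember 13, Citadel 7 → Ember.
Borda totals: Kestrel 54, Granite 55, Ember 71, Citadel 78 → Citadel.
The two rules disagree: plurality picks Ember, Borda picks Citadel.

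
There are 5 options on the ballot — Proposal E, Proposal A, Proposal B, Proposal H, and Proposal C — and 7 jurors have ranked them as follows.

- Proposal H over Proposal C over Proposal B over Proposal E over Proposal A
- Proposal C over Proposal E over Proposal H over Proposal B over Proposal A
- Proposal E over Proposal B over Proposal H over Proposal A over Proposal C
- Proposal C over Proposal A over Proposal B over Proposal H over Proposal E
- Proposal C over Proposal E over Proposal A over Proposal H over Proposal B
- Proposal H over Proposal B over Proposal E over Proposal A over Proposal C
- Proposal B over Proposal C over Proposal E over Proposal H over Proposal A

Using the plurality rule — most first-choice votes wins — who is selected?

First-place vote totals:
  Proposal E: 1
  Proposal A: 0
  Proposal B: 1
  Proposal H: 2
  Proposal C: 3
Proposal C has the most first-place votes.

Proposal C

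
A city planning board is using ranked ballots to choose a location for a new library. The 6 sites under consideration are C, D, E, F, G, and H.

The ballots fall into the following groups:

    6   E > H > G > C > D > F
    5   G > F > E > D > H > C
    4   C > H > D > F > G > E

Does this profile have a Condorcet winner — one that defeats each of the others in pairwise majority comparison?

No

Head-to-head results (15 voters total):
C vs D: C wins 10–5.
C vs E: E wins 11–4.
C vs F: C wins 10–5.
C vs G: G wins 11–4.
C vs H: H wins 11–4.
D vs E: E wins 11–4.
D vs F: D wins 10–5.
D vs G: G wins 11–4.
D vs H: H wins 10–5.
E vs F: F wins 9–6.
E vs G: G wins 9–6.
E vs H: E wins 11–4.
F vs G: G wins 11–4.
F vs H: H wins 10–5.
G vs H: H wins 10–5.
No candidate beats all others: C beats F beats E beats C, a majority cycle.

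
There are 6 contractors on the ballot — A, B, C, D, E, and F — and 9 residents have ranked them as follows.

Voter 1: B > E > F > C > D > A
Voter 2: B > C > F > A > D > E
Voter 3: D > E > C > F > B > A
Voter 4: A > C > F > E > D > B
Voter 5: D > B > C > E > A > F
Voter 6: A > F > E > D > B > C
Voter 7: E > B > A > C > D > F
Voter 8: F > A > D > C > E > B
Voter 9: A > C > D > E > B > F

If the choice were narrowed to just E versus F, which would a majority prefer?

Ballots ranking E above F: 5.
Ballots ranking F above E: 4.
E wins the head-to-head, 5–4.

E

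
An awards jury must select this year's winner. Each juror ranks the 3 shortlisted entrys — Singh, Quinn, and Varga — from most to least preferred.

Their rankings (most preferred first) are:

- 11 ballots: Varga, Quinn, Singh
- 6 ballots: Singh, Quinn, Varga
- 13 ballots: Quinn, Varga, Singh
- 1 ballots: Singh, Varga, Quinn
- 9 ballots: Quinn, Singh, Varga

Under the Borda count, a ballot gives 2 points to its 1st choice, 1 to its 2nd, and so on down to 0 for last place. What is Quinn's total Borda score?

Borda scores:
  Singh: 11·0 + 6·2 + 13·0 + 2 + 9·1 = 23
  Quinn: 11·1 + 6·1 + 13·2 + 0 + 9·2 = 61
  Varga: 11·2 + 6·0 + 13·1 + 1 + 9·0 = 36

61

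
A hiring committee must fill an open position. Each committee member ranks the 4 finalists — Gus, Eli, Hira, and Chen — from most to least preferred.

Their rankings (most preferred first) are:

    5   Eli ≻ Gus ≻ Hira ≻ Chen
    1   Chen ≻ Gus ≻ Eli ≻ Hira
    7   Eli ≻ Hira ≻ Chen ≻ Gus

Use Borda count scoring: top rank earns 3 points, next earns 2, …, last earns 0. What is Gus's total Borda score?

12

Borda scores:
  Gus: 5·2 + 2 + 7·0 = 12
  Eli: 5·3 + 1 + 7·3 = 37
  Hira: 5·1 + 0 + 7·2 = 19
  Chen: 5·0 + 3 + 7·1 = 10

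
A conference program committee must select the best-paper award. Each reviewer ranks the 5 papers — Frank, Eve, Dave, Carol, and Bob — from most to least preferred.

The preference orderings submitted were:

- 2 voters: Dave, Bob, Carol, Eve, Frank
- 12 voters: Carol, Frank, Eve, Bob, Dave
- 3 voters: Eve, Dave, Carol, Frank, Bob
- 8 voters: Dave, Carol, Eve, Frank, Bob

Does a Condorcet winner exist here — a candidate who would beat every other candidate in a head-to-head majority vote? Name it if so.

There is no Condorcet winner

Head-to-head results (25 voters total):
Frank vs Eve: Eve wins 13–12.
Frank vs Dave: Dave wins 13–12.
Frank vs Carol: Carol wins 25–0.
Frank vs Bob: Frank wins 23–2.
Eve vs Dave: Eve wins 15–10.
Eve vs Carol: Carol wins 22–3.
Eve vs Bob: Eve wins 23–2.
Dave vs Carol: Dave wins 13–12.
Dave vs Bob: Dave wins 13–12.
Carol vs Bob: Carol wins 23–2.
No candidate beats all others: Eve beats Dave beats Carol beats Eve, a majority cycle.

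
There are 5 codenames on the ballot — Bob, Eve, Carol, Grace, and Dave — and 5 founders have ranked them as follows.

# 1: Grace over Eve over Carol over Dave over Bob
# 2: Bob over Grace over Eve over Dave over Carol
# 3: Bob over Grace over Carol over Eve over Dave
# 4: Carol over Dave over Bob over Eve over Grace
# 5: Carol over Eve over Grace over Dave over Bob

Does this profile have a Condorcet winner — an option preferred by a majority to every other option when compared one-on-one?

No

Head-to-head results (5 voters total):
Bob vs Eve: Bob wins 3–2.
Bob vs Carol: Carol wins 3–2.
Bob vs Grace: Bob wins 3–2.
Bob vs Dave: Dave wins 3–2.
Eve vs Carol: Carol wins 3–2.
Eve vs Grace: Grace wins 3–2.
Eve vs Dave: Eve wins 4–1.
Carol vs Grace: Grace wins 3–2.
Carol vs Dave: Carol wins 4–1.
Grace vs Dave: Grace wins 4–1.
No candidate beats all others: Bob beats Eve beats Dave beats Bob, a majority cycle.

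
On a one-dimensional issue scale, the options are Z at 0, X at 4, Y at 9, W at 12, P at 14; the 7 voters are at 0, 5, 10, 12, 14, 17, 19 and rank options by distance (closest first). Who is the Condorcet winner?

With single-peaked preferences on a line, the Condorcet winner is the candidate closest to the median voter.
The median voter (position 12) is closest to W at 12.
Check: W vs Y — voters closer to W: 4 of 7.

W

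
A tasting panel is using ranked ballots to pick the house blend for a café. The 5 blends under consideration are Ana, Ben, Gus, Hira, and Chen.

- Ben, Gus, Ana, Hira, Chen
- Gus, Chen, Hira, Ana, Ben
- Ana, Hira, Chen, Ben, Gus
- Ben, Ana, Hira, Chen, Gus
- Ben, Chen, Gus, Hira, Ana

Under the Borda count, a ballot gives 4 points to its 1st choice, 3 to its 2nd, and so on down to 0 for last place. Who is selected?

Borda scores:
  Ana: 2 + 1 + 4 + 3 + 0 = 10
  Ben: 4 + 0 + 1 + 4 + 4 = 13
  Gus: 3 + 4 + 0 + 0 + 2 = 9
  Hira: 1 + 2 + 3 + 2 + 1 = 9
  Chen: 0 + 3 + 2 + 1 + 3 = 9
Ben has the highest total.

Ben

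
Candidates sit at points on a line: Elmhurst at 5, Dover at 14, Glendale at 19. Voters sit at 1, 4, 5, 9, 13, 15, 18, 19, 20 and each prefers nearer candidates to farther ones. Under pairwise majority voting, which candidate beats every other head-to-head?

Dover

With single-peaked preferences on a line, the Condorcet winner is the candidate closest to the median voter.
The median voter (position 13) is closest to Dover at 14.
Check: Dover vs Glendale — voters closer to Dover: 6 of 9.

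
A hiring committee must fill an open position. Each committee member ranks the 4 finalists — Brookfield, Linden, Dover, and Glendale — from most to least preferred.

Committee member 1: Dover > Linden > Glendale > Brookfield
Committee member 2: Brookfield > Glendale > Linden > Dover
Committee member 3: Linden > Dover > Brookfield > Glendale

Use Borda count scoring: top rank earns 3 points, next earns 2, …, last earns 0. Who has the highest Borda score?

Borda scores:
  Brookfield: 0 + 3 + 1 = 4
  Linden: 2 + 1 + 3 = 6
  Dover: 3 + 0 + 2 = 5
  Glendale: 1 + 2 + 0 = 3
Linden has the highest total.

Linden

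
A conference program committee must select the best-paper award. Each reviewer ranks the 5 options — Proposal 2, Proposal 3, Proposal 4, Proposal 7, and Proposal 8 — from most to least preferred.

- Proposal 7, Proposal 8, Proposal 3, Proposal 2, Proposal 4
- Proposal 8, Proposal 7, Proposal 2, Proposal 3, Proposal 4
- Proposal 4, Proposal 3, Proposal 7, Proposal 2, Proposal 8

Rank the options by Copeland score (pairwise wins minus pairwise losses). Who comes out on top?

Proposal 7

Pairwise results:
  Proposal 2 vs Proposal 3: Proposal 3 wins 2–1.
  Proposal 2 vs Proposal 4: Proposal 2 wins 2–1.
  Proposal 2 vs Proposal 7: Proposal 7 wins 3–0.
  Proposal 2 vs Proposal 8: Proposal 8 wins 2–1.
  Proposal 3 vs Proposal 4: Proposal 3 wins 2–1.
  Proposal 3 vs Proposal 7: Proposal 7 wins 2–1.
  Proposal 3 vs Proposal 8: Proposal 8 wins 2–1.
  Proposal 4 vs Proposal 7: Proposal 7 wins 2–1.
  Proposal 4 vs Proposal 8: Proposal 8 wins 2–1.
  Proposal 7 vs Proposal 8: Proposal 7 wins 2–1.
Copeland scores (wins − losses):
  Proposal 2: 1 − 3 = -2
  Proposal 3: 2 − 2 = 0
  Proposal 4: 0 − 4 = -4
  Proposal 7: 4 − 0 = 4
  Proposal 8: 3 − 1 = 2
Proposal 7 has the best Copeland score.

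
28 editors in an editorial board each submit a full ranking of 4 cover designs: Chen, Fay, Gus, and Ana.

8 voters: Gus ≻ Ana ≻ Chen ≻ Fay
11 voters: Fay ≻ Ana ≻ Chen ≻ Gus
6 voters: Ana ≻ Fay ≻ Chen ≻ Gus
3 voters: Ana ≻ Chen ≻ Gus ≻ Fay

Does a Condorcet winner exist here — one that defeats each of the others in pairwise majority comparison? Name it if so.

Head-to-head results (28 voters total):
Chen vs Fay: Fay wins 17–11.
Chen vs Gus: Chen wins 20–8.
Chen vs Ana: Ana wins 28–0.
Fay vs Gus: Fay wins 17–11.
Fay vs Ana: Ana wins 17–11.
Gus vs Ana: Ana wins 20–8.
Ana beats each rival — Chen (28–0), Fay (17–11), Gus (20–8) — so Ana is the Condorcet winner.

Ana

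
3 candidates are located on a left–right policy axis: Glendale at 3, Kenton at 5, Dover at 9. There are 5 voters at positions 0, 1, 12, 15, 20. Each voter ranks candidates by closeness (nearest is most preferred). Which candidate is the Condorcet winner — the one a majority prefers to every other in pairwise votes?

Dover

With single-peaked preferences on a line, the Condorcet winner is the candidate closest to the median voter.
The median voter (position 12) is closest to Dover at 9.
Check: Dover vs Kenton — voters closer to Dover: 3 of 5.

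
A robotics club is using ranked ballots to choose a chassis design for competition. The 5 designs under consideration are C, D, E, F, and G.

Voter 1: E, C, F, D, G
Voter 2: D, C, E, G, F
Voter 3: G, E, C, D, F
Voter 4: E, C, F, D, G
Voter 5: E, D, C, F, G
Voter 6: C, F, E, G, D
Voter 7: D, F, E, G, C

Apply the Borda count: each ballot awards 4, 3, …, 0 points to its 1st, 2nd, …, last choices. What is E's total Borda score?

21

Borda scores:
  C: 3 + 3 + 2 + 3 + 2 + 4 + 0 = 17
  D: 1 + 4 + 1 + 1 + 3 + 0 + 4 = 14
  E: 4 + 2 + 3 + 4 + 4 + 2 + 2 = 21
  F: 2 + 0 + 0 + 2 + 1 + 3 + 3 = 11
  G: 0 + 1 + 4 + 0 + 0 + 1 + 1 = 7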